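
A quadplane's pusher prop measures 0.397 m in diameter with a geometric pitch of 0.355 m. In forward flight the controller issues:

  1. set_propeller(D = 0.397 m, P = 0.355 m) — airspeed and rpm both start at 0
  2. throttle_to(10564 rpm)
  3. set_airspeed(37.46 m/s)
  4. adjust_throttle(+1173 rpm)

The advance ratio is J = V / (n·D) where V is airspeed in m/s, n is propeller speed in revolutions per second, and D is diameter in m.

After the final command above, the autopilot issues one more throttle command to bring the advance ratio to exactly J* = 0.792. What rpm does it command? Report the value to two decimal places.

rpm = 7148.31

set_propeller: D = 0.397 m, P = 0.355 m (p = P/D = 0.894207); state ← (V=0, rpm=0)
throttle_to(10564): rpm ← 10564
set_airspeed(37.46): V ← 37.46 m/s
adjust_throttle(+1173): rpm ← 10564 +1173 = 11737
final state: V = 37.46 m/s, rpm = 11737 → n = rpm/60 = 195.616667 rev/s
target J* = 0.792; solve J* = V/(n·D) for n: n = V/(J*·D) = 37.46/(0.792 × 0.397) = 119.138488 rev/s
rpm = 60·n = 7148.309289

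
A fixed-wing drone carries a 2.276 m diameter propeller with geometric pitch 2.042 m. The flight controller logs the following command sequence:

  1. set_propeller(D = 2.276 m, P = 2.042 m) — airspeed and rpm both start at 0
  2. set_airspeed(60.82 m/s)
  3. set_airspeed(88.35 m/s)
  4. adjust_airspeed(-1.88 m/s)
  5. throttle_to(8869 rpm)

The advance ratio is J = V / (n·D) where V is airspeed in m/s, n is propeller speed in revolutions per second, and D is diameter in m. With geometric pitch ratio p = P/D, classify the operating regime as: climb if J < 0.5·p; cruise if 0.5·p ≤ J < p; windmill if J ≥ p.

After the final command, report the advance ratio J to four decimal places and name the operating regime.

set_propeller: D = 2.276 m, P = 2.042 m (p = P/D = 0.897188); state ← (V=0, rpm=0)
set_airspeed(60.82): V ← 60.82 m/s
set_airspeed(88.35): V ← 88.35 m/s
adjust_airspeed(-1.88): V ← 88.35 -1.88 = 86.47 m/s
throttle_to(8869): rpm ← 8869
final state: V = 86.47 m/s, rpm = 8869 → n = rpm/60 = 147.816667 rev/s
J = V / (n·D) = 86.47 / (147.816667 × 2.276) = 0.257022
regime bands: climb J<0.4486 | cruise [0.4486, 0.8972) | windmill J≥0.8972
J = 0.2570 → climb

J = 0.2570, regime = climb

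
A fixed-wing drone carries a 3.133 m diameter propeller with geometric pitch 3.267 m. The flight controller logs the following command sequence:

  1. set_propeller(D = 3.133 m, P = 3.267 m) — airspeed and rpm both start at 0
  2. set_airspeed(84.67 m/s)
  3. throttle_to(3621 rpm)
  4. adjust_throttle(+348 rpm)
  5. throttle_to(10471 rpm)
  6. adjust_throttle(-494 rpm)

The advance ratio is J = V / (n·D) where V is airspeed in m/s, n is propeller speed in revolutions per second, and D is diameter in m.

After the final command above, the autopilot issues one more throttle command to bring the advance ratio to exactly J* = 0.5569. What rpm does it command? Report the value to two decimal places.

set_propeller: D = 3.133 m, P = 3.267 m (p = P/D = 1.042771); state ← (V=0, rpm=0)
set_airspeed(84.67): V ← 84.67 m/s
throttle_to(3621): rpm ← 3621
adjust_throttle(+348): rpm ← 3621 +348 = 3969
throttle_to(10471): rpm ← 10471
adjust_throttle(-494): rpm ← 10471 -494 = 9977
final state: V = 84.67 m/s, rpm = 9977 → n = rpm/60 = 166.283333 rev/s
target J* = 0.5569; solve J* = V/(n·D) for n: n = V/(J*·D) = 84.67/(0.5569 × 3.133) = 48.527950 rev/s
rpm = 60·n = 2911.677010

rpm = 2911.68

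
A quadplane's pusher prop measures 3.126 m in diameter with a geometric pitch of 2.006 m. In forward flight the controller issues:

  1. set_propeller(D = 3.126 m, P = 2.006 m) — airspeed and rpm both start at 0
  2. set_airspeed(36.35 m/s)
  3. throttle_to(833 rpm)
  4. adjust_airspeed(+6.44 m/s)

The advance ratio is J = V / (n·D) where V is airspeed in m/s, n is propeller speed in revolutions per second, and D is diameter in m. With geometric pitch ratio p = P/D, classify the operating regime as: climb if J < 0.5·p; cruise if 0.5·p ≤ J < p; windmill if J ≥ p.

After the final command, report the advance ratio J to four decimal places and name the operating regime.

J = 0.9860, regime = windmill

set_propeller: D = 3.126 m, P = 2.006 m (p = P/D = 0.641715); state ← (V=0, rpm=0)
set_airspeed(36.35): V ← 36.35 m/s
throttle_to(833): rpm ← 833
adjust_airspeed(+6.44): V ← 36.35 +6.44 = 42.79 m/s
final state: V = 42.79 m/s, rpm = 833 → n = rpm/60 = 13.883333 rev/s
J = V / (n·D) = 42.79 / (13.883333 × 3.126) = 0.985961
regime bands: climb J<0.3209 | cruise [0.3209, 0.6417) | windmill J≥0.6417
J = 0.9860 → windmill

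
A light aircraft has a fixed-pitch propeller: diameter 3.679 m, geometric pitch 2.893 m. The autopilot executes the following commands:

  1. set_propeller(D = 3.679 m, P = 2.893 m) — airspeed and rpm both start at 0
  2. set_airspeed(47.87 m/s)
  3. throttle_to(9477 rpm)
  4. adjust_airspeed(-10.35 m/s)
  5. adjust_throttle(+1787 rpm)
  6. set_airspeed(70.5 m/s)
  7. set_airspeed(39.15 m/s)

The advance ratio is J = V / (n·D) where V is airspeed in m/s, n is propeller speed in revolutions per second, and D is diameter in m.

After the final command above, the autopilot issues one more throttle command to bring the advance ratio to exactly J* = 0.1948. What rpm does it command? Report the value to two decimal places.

set_propeller: D = 3.679 m, P = 2.893 m (p = P/D = 0.786355); state ← (V=0, rpm=0)
set_airspeed(47.87): V ← 47.87 m/s
throttle_to(9477): rpm ← 9477
adjust_airspeed(-10.35): V ← 47.87 -10.35 = 37.52 m/s
adjust_throttle(+1787): rpm ← 9477 +1787 = 11264
set_airspeed(70.5): V ← 70.5 m/s
set_airspeed(39.15): V ← 39.15 m/s
final state: V = 39.15 m/s, rpm = 11264 → n = rpm/60 = 187.733333 rev/s
target J* = 0.1948; solve J* = V/(n·D) for n: n = V/(J*·D) = 39.15/(0.1948 × 3.679) = 54.627714 rev/s
rpm = 60·n = 3277.662832

rpm = 3277.66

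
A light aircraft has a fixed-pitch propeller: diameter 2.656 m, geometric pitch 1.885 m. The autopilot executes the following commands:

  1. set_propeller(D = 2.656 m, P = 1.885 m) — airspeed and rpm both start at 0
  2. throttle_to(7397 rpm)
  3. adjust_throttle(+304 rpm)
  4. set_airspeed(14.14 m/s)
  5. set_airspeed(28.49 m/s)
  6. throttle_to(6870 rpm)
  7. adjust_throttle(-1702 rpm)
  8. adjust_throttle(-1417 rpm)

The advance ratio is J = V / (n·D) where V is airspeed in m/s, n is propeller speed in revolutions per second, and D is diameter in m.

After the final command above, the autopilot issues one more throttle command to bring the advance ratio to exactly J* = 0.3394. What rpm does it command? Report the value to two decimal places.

set_propeller: D = 2.656 m, P = 1.885 m (p = P/D = 0.709714); state ← (V=0, rpm=0)
throttle_to(7397): rpm ← 7397
adjust_throttle(+304): rpm ← 7397 +304 = 7701
set_airspeed(14.14): V ← 14.14 m/s
set_airspeed(28.49): V ← 28.49 m/s
throttle_to(6870): rpm ← 6870
adjust_throttle(-1702): rpm ← 6870 -1702 = 5168
adjust_throttle(-1417): rpm ← 5168 -1417 = 3751
final state: V = 28.49 m/s, rpm = 3751 → n = rpm/60 = 62.516667 rev/s
target J* = 0.3394; solve J* = V/(n·D) for n: n = V/(J*·D) = 28.49/(0.3394 × 2.656) = 31.604763 rev/s
rpm = 60·n = 1896.285791

rpm = 1896.29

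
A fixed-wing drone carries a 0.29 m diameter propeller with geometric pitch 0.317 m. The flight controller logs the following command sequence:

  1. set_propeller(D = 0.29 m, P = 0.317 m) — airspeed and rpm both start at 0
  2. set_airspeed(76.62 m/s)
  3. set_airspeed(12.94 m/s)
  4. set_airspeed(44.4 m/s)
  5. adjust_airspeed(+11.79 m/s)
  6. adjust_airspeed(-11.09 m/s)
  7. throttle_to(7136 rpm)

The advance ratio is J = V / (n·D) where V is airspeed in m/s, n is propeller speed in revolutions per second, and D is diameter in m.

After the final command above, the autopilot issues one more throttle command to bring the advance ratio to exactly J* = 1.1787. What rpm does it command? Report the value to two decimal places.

set_propeller: D = 0.29 m, P = 0.317 m (p = P/D = 1.093103); state ← (V=0, rpm=0)
set_airspeed(76.62): V ← 76.62 m/s
set_airspeed(12.94): V ← 12.94 m/s
set_airspeed(44.4): V ← 44.4 m/s
adjust_airspeed(+11.79): V ← 44.4 +11.79 = 56.19 m/s
adjust_airspeed(-11.09): V ← 56.19 -11.09 = 45.1 m/s
throttle_to(7136): rpm ← 7136
final state: V = 45.1 m/s, rpm = 7136 → n = rpm/60 = 118.933333 rev/s
target J* = 1.1787; solve J* = V/(n·D) for n: n = V/(J*·D) = 45.1/(1.1787 × 0.29) = 131.939630 rev/s
rpm = 60·n = 7916.377774

rpm = 7916.38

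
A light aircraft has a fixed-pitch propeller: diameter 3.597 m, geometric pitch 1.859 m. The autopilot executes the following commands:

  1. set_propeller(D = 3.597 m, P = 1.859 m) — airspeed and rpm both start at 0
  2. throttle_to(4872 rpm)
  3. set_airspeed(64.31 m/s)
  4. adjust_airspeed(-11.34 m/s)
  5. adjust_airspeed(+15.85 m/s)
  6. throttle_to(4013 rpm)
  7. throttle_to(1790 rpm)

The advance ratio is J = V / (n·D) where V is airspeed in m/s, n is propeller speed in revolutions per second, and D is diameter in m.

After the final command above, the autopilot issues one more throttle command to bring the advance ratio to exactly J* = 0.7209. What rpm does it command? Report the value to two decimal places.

rpm = 1592.39

set_propeller: D = 3.597 m, P = 1.859 m (p = P/D = 0.516820); state ← (V=0, rpm=0)
throttle_to(4872): rpm ← 4872
set_airspeed(64.31): V ← 64.31 m/s
adjust_airspeed(-11.34): V ← 64.31 -11.34 = 52.97 m/s
adjust_airspeed(+15.85): V ← 52.97 +15.85 = 68.82 m/s
throttle_to(4013): rpm ← 4013
throttle_to(1790): rpm ← 1790
final state: V = 68.82 m/s, rpm = 1790 → n = rpm/60 = 29.833333 rev/s
target J* = 0.7209; solve J* = V/(n·D) for n: n = V/(J*·D) = 68.82/(0.7209 × 3.597) = 26.539895 rev/s
rpm = 60·n = 1592.393717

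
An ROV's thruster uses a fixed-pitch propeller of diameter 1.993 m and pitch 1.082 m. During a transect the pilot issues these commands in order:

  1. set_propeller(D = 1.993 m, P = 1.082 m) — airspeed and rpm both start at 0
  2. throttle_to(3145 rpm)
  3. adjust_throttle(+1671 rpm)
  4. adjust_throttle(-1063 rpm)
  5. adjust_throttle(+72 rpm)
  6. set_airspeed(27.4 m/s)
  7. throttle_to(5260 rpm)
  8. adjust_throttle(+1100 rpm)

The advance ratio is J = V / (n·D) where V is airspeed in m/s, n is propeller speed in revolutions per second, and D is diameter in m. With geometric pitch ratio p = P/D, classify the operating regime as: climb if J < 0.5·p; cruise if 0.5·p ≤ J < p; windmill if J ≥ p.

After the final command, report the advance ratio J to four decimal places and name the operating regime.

set_propeller: D = 1.993 m, P = 1.082 m (p = P/D = 0.542900); state ← (V=0, rpm=0)
throttle_to(3145): rpm ← 3145
adjust_throttle(+1671): rpm ← 3145 +1671 = 4816
adjust_throttle(-1063): rpm ← 4816 -1063 = 3753
adjust_throttle(+72): rpm ← 3753 +72 = 3825
set_airspeed(27.4): V ← 27.4 m/s
throttle_to(5260): rpm ← 5260
adjust_throttle(+1100): rpm ← 5260 +1100 = 6360
final state: V = 27.4 m/s, rpm = 6360 → n = rpm/60 = 106.000000 rev/s
J = V / (n·D) = 27.4 / (106.000000 × 1.993) = 0.129699
regime bands: climb J<0.2715 | cruise [0.2715, 0.5429) | windmill J≥0.5429
J = 0.1297 → climb

J = 0.1297, regime = climb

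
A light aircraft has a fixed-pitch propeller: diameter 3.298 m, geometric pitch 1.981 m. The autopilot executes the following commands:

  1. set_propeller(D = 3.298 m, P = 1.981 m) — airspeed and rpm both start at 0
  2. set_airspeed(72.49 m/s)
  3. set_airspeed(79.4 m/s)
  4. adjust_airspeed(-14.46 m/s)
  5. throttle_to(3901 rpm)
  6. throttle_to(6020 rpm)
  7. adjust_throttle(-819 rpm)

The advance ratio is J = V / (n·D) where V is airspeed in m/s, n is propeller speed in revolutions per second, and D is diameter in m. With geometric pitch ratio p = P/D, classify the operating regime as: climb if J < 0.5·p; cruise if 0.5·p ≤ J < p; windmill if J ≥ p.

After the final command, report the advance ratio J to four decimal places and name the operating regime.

J = 0.2272, regime = climb

set_propeller: D = 3.298 m, P = 1.981 m (p = P/D = 0.600667); state ← (V=0, rpm=0)
set_airspeed(72.49): V ← 72.49 m/s
set_airspeed(79.4): V ← 79.4 m/s
adjust_airspeed(-14.46): V ← 79.4 -14.46 = 64.94 m/s
throttle_to(3901): rpm ← 3901
throttle_to(6020): rpm ← 6020
adjust_throttle(-819): rpm ← 6020 -819 = 5201
final state: V = 64.94 m/s, rpm = 5201 → n = rpm/60 = 86.683333 rev/s
J = V / (n·D) = 64.94 / (86.683333 × 3.298) = 0.227157
regime bands: climb J<0.3003 | cruise [0.3003, 0.6007) | windmill J≥0.6007
J = 0.2272 → climb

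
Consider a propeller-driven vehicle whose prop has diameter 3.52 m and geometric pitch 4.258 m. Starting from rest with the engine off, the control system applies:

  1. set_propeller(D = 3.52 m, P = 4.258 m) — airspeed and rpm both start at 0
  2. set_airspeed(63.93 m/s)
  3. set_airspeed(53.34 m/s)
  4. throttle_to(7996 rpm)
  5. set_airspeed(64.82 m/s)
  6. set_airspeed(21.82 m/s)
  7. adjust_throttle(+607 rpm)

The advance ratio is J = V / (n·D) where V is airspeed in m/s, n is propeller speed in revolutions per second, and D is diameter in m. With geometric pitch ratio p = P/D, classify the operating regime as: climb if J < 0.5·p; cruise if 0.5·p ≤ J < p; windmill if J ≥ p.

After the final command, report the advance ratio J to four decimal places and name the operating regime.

J = 0.0432, regime = climb

set_propeller: D = 3.52 m, P = 4.258 m (p = P/D = 1.209659); state ← (V=0, rpm=0)
set_airspeed(63.93): V ← 63.93 m/s
set_airspeed(53.34): V ← 53.34 m/s
throttle_to(7996): rpm ← 7996
set_airspeed(64.82): V ← 64.82 m/s
set_airspeed(21.82): V ← 21.82 m/s
adjust_throttle(+607): rpm ← 7996 +607 = 8603
final state: V = 21.82 m/s, rpm = 8603 → n = rpm/60 = 143.383333 rev/s
J = V / (n·D) = 21.82 / (143.383333 × 3.52) = 0.043233
regime bands: climb J<0.6048 | cruise [0.6048, 1.2097) | windmill J≥1.2097
J = 0.0432 → climb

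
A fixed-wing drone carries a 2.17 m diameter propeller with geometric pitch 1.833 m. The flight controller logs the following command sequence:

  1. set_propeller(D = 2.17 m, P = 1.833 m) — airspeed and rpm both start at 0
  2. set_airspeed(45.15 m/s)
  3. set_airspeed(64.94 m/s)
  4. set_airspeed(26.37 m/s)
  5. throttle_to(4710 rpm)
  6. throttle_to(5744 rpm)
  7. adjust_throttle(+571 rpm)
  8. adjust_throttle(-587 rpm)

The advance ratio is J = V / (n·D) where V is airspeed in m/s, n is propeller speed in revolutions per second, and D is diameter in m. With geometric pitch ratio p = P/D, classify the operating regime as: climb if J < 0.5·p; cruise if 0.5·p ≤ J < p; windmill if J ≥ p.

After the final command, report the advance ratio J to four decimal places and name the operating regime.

J = 0.1273, regime = climb

set_propeller: D = 2.17 m, P = 1.833 m (p = P/D = 0.844700); state ← (V=0, rpm=0)
set_airspeed(45.15): V ← 45.15 m/s
set_airspeed(64.94): V ← 64.94 m/s
set_airspeed(26.37): V ← 26.37 m/s
throttle_to(4710): rpm ← 4710
throttle_to(5744): rpm ← 5744
adjust_throttle(+571): rpm ← 5744 +571 = 6315
adjust_throttle(-587): rpm ← 6315 -587 = 5728
final state: V = 26.37 m/s, rpm = 5728 → n = rpm/60 = 95.466667 rev/s
J = V / (n·D) = 26.37 / (95.466667 × 2.17) = 0.127291
regime bands: climb J<0.4224 | cruise [0.4224, 0.8447) | windmill J≥0.8447
J = 0.1273 → climb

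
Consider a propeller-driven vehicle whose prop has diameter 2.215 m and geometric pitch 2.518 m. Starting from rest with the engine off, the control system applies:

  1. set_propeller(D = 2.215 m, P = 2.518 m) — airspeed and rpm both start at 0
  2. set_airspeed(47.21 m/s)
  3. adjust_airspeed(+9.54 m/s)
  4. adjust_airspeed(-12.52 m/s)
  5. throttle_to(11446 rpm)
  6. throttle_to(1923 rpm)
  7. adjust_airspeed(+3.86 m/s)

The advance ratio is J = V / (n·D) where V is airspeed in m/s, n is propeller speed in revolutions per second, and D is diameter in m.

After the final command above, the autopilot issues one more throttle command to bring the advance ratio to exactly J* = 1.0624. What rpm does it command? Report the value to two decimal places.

rpm = 1226.15

set_propeller: D = 2.215 m, P = 2.518 m (p = P/D = 1.136795); state ← (V=0, rpm=0)
set_airspeed(47.21): V ← 47.21 m/s
adjust_airspeed(+9.54): V ← 47.21 +9.54 = 56.75 m/s
adjust_airspeed(-12.52): V ← 56.75 -12.52 = 44.23 m/s
throttle_to(11446): rpm ← 11446
throttle_to(1923): rpm ← 1923
adjust_airspeed(+3.86): V ← 44.23 +3.86 = 48.09 m/s
final state: V = 48.09 m/s, rpm = 1923 → n = rpm/60 = 32.050000 rev/s
target J* = 1.0624; solve J* = V/(n·D) for n: n = V/(J*·D) = 48.09/(1.0624 × 2.215) = 20.435863 rev/s
rpm = 60·n = 1226.151785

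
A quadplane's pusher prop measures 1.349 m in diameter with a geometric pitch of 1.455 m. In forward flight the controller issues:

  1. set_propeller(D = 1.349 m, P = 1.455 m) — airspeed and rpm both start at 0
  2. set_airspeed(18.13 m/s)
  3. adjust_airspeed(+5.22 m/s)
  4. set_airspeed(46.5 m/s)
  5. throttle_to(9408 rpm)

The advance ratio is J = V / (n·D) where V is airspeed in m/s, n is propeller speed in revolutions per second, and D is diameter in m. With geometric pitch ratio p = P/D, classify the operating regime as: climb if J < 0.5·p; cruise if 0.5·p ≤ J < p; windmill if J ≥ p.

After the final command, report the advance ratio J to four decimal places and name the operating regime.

set_propeller: D = 1.349 m, P = 1.455 m (p = P/D = 1.078577); state ← (V=0, rpm=0)
set_airspeed(18.13): V ← 18.13 m/s
adjust_airspeed(+5.22): V ← 18.13 +5.22 = 23.35 m/s
set_airspeed(46.5): V ← 46.5 m/s
throttle_to(9408): rpm ← 9408
final state: V = 46.5 m/s, rpm = 9408 → n = rpm/60 = 156.800000 rev/s
J = V / (n·D) = 46.5 / (156.800000 × 1.349) = 0.219834
regime bands: climb J<0.5393 | cruise [0.5393, 1.0786) | windmill J≥1.0786
J = 0.2198 → climb

J = 0.2198, regime = climb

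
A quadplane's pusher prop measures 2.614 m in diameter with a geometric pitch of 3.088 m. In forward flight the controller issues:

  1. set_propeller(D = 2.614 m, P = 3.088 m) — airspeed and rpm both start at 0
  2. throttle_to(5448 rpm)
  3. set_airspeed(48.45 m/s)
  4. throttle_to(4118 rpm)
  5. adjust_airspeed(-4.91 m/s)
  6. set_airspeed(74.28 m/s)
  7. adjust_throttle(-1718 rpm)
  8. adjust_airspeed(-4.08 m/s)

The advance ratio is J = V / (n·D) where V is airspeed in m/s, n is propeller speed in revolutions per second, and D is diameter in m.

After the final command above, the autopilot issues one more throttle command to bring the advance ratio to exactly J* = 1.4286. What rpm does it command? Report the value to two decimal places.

rpm = 1127.90

set_propeller: D = 2.614 m, P = 3.088 m (p = P/D = 1.181331); state ← (V=0, rpm=0)
throttle_to(5448): rpm ← 5448
set_airspeed(48.45): V ← 48.45 m/s
throttle_to(4118): rpm ← 4118
adjust_airspeed(-4.91): V ← 48.45 -4.91 = 43.54 m/s
set_airspeed(74.28): V ← 74.28 m/s
adjust_throttle(-1718): rpm ← 4118 -1718 = 2400
adjust_airspeed(-4.08): V ← 74.28 -4.08 = 70.2 m/s
final state: V = 70.2 m/s, rpm = 2400 → n = rpm/60 = 40.000000 rev/s
target J* = 1.4286; solve J* = V/(n·D) for n: n = V/(J*·D) = 70.2/(1.4286 × 2.614) = 18.798400 rev/s
rpm = 60·n = 1127.903991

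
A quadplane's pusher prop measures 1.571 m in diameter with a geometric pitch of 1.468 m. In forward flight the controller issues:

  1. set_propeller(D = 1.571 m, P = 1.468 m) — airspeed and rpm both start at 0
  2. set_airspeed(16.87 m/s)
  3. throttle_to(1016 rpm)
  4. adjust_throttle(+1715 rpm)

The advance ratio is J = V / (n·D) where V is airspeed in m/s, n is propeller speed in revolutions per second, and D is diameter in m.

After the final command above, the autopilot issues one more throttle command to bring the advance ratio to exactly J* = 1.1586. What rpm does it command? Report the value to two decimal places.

rpm = 556.10

set_propeller: D = 1.571 m, P = 1.468 m (p = P/D = 0.934437); state ← (V=0, rpm=0)
set_airspeed(16.87): V ← 16.87 m/s
throttle_to(1016): rpm ← 1016
adjust_throttle(+1715): rpm ← 1016 +1715 = 2731
final state: V = 16.87 m/s, rpm = 2731 → n = rpm/60 = 45.516667 rev/s
target J* = 1.1586; solve J* = V/(n·D) for n: n = V/(J*·D) = 16.87/(1.1586 × 1.571) = 9.268413 rev/s
rpm = 60·n = 556.104774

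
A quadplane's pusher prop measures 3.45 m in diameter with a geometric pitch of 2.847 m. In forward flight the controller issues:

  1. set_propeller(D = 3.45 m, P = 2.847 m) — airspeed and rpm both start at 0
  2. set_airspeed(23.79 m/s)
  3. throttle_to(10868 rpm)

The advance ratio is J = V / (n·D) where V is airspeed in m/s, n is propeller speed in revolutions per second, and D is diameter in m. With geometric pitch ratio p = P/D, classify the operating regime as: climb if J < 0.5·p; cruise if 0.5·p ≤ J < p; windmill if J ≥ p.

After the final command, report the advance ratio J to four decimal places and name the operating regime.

J = 0.0381, regime = climb

set_propeller: D = 3.45 m, P = 2.847 m (p = P/D = 0.825217); state ← (V=0, rpm=0)
set_airspeed(23.79): V ← 23.79 m/s
throttle_to(10868): rpm ← 10868
final state: V = 23.79 m/s, rpm = 10868 → n = rpm/60 = 181.133333 rev/s
J = V / (n·D) = 23.79 / (181.133333 × 3.45) = 0.038069
regime bands: climb J<0.4126 | cruise [0.4126, 0.8252) | windmill J≥0.8252
J = 0.0381 → climb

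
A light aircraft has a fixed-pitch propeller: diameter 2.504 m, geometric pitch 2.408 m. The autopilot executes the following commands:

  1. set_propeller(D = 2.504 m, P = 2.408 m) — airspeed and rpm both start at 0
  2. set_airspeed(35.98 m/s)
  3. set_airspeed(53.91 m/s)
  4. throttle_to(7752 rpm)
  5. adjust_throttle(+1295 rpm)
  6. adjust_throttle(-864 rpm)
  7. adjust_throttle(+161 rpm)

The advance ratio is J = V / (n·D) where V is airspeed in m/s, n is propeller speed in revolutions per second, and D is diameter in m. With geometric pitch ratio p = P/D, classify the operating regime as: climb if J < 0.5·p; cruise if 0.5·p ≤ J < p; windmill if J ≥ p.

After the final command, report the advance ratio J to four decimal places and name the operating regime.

set_propeller: D = 2.504 m, P = 2.408 m (p = P/D = 0.961661); state ← (V=0, rpm=0)
set_airspeed(35.98): V ← 35.98 m/s
set_airspeed(53.91): V ← 53.91 m/s
throttle_to(7752): rpm ← 7752
adjust_throttle(+1295): rpm ← 7752 +1295 = 9047
adjust_throttle(-864): rpm ← 9047 -864 = 8183
adjust_throttle(+161): rpm ← 8183 +161 = 8344
final state: V = 53.91 m/s, rpm = 8344 → n = rpm/60 = 139.066667 rev/s
J = V / (n·D) = 53.91 / (139.066667 × 2.504) = 0.154815
regime bands: climb J<0.4808 | cruise [0.4808, 0.9617) | windmill J≥0.9617
J = 0.1548 → climb

J = 0.1548, regime = climb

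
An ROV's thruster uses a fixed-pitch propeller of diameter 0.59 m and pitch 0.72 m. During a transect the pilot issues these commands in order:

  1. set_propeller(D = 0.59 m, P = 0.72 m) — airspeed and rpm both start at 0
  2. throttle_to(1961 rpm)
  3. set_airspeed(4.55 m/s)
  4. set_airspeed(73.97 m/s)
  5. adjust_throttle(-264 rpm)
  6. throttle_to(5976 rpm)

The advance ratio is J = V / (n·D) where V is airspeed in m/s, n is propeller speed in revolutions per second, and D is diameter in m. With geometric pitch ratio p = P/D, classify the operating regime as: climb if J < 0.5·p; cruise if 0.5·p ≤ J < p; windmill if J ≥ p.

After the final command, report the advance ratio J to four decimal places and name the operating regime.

J = 1.2588, regime = windmill

set_propeller: D = 0.59 m, P = 0.72 m (p = P/D = 1.220339); state ← (V=0, rpm=0)
throttle_to(1961): rpm ← 1961
set_airspeed(4.55): V ← 4.55 m/s
set_airspeed(73.97): V ← 73.97 m/s
adjust_throttle(-264): rpm ← 1961 -264 = 1697
throttle_to(5976): rpm ← 5976
final state: V = 73.97 m/s, rpm = 5976 → n = rpm/60 = 99.600000 rev/s
J = V / (n·D) = 73.97 / (99.600000 × 0.59) = 1.258764
regime bands: climb J<0.6102 | cruise [0.6102, 1.2203) | windmill J≥1.2203
J = 1.2588 → windmill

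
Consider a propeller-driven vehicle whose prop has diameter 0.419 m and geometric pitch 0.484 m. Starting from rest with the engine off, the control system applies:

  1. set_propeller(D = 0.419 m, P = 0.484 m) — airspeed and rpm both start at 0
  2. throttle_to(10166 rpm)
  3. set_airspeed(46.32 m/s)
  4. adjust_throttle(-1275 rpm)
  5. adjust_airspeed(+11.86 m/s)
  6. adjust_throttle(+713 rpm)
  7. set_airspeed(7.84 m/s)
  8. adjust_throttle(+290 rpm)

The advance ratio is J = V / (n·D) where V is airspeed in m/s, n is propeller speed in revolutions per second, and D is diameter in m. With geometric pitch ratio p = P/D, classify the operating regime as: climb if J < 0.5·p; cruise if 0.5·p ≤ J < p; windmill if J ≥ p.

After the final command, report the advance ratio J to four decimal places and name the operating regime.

set_propeller: D = 0.419 m, P = 0.484 m (p = P/D = 1.155131); state ← (V=0, rpm=0)
throttle_to(10166): rpm ← 10166
set_airspeed(46.32): V ← 46.32 m/s
adjust_throttle(-1275): rpm ← 10166 -1275 = 8891
adjust_airspeed(+11.86): V ← 46.32 +11.86 = 58.18 m/s
adjust_throttle(+713): rpm ← 8891 +713 = 9604
set_airspeed(7.84): V ← 7.84 m/s
adjust_throttle(+290): rpm ← 9604 +290 = 9894
final state: V = 7.84 m/s, rpm = 9894 → n = rpm/60 = 164.900000 rev/s
J = V / (n·D) = 7.84 / (164.900000 × 0.419) = 0.113470
regime bands: climb J<0.5776 | cruise [0.5776, 1.1551) | windmill J≥1.1551
J = 0.1135 → climb

J = 0.1135, regime = climb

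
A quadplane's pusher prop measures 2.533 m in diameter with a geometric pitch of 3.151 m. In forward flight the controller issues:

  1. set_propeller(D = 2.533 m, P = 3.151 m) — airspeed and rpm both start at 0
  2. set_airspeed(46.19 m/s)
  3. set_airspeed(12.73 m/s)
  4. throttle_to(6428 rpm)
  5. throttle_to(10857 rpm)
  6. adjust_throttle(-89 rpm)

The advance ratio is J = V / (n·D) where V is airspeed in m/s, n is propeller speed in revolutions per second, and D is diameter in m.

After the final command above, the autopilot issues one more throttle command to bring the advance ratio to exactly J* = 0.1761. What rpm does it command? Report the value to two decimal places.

rpm = 1712.32

set_propeller: D = 2.533 m, P = 3.151 m (p = P/D = 1.243979); state ← (V=0, rpm=0)
set_airspeed(46.19): V ← 46.19 m/s
set_airspeed(12.73): V ← 12.73 m/s
throttle_to(6428): rpm ← 6428
throttle_to(10857): rpm ← 10857
adjust_throttle(-89): rpm ← 10857 -89 = 10768
final state: V = 12.73 m/s, rpm = 10768 → n = rpm/60 = 179.466667 rev/s
target J* = 0.1761; solve J* = V/(n·D) for n: n = V/(J*·D) = 12.73/(0.1761 × 2.533) = 28.538678 rev/s
rpm = 60·n = 1712.320706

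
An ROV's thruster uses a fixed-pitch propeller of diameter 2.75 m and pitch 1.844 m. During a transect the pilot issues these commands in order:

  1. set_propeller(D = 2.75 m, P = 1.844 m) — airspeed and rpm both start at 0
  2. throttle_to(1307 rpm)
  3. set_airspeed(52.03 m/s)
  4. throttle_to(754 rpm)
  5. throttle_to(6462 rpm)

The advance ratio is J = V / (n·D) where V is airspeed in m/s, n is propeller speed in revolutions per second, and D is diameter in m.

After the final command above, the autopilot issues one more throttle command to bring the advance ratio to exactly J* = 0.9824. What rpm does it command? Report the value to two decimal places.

set_propeller: D = 2.75 m, P = 1.844 m (p = P/D = 0.670545); state ← (V=0, rpm=0)
throttle_to(1307): rpm ← 1307
set_airspeed(52.03): V ← 52.03 m/s
throttle_to(754): rpm ← 754
throttle_to(6462): rpm ← 6462
final state: V = 52.03 m/s, rpm = 6462 → n = rpm/60 = 107.700000 rev/s
target J* = 0.9824; solve J* = V/(n·D) for n: n = V/(J*·D) = 52.03/(0.9824 × 2.75) = 19.258958 rev/s
rpm = 60·n = 1155.537459

rpm = 1155.54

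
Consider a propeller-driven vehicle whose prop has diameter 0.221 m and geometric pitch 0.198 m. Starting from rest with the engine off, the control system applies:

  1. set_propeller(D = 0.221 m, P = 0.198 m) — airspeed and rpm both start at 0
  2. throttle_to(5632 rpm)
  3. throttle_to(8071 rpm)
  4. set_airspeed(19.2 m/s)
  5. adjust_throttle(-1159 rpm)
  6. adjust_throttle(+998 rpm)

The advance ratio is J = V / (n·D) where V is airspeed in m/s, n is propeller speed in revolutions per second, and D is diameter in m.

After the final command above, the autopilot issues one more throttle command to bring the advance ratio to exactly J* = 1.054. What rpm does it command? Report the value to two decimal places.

rpm = 4945.61

set_propeller: D = 0.221 m, P = 0.198 m (p = P/D = 0.895928); state ← (V=0, rpm=0)
throttle_to(5632): rpm ← 5632
throttle_to(8071): rpm ← 8071
set_airspeed(19.2): V ← 19.2 m/s
adjust_throttle(-1159): rpm ← 8071 -1159 = 6912
adjust_throttle(+998): rpm ← 6912 +998 = 7910
final state: V = 19.2 m/s, rpm = 7910 → n = rpm/60 = 131.833333 rev/s
target J* = 1.054; solve J* = V/(n·D) for n: n = V/(J*·D) = 19.2/(1.054 × 0.221) = 82.426782 rev/s
rpm = 60·n = 4945.606910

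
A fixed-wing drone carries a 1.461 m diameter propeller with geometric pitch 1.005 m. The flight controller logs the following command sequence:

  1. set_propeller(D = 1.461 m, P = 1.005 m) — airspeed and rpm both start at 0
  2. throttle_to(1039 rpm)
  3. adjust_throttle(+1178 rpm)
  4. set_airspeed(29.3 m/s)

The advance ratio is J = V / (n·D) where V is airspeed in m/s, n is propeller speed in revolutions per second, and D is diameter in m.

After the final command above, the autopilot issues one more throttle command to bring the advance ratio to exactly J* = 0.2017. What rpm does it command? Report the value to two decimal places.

set_propeller: D = 1.461 m, P = 1.005 m (p = P/D = 0.687885); state ← (V=0, rpm=0)
throttle_to(1039): rpm ← 1039
adjust_throttle(+1178): rpm ← 1039 +1178 = 2217
set_airspeed(29.3): V ← 29.3 m/s
final state: V = 29.3 m/s, rpm = 2217 → n = rpm/60 = 36.950000 rev/s
target J* = 0.2017; solve J* = V/(n·D) for n: n = V/(J*·D) = 29.3/(0.2017 × 1.461) = 99.428642 rev/s
rpm = 60·n = 5965.718497

rpm = 5965.72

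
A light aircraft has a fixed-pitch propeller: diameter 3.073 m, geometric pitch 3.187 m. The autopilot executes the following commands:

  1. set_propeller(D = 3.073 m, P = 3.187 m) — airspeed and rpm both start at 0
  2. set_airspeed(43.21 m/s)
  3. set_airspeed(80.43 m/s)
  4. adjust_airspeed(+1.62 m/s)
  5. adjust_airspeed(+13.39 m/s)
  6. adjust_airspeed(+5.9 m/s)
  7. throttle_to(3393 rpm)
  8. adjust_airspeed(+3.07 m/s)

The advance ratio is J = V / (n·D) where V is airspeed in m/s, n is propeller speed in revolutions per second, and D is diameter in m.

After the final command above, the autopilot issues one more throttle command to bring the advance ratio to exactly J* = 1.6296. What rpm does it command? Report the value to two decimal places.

set_propeller: D = 3.073 m, P = 3.187 m (p = P/D = 1.037097); state ← (V=0, rpm=0)
set_airspeed(43.21): V ← 43.21 m/s
set_airspeed(80.43): V ← 80.43 m/s
adjust_airspeed(+1.62): V ← 80.43 +1.62 = 82.05 m/s
adjust_airspeed(+13.39): V ← 82.05 +13.39 = 95.44 m/s
adjust_airspeed(+5.9): V ← 95.44 +5.9 = 101.34 m/s
throttle_to(3393): rpm ← 3393
adjust_airspeed(+3.07): V ← 101.34 +3.07 = 104.41 m/s
final state: V = 104.41 m/s, rpm = 3393 → n = rpm/60 = 56.550000 rev/s
target J* = 1.6296; solve J* = V/(n·D) for n: n = V/(J*·D) = 104.41/(1.6296 × 3.073) = 20.849638 rev/s
rpm = 60·n = 1250.978282

rpm = 1250.98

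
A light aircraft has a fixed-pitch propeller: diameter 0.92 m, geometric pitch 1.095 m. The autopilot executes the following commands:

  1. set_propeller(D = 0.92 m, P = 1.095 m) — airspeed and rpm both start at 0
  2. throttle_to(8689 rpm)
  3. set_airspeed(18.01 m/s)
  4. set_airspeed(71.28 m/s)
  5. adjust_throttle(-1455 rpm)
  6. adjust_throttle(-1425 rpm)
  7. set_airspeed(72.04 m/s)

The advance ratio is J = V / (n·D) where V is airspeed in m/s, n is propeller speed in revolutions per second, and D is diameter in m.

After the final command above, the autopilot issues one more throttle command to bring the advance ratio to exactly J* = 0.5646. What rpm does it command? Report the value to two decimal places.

set_propeller: D = 0.92 m, P = 1.095 m (p = P/D = 1.190217); state ← (V=0, rpm=0)
throttle_to(8689): rpm ← 8689
set_airspeed(18.01): V ← 18.01 m/s
set_airspeed(71.28): V ← 71.28 m/s
adjust_throttle(-1455): rpm ← 8689 -1455 = 7234
adjust_throttle(-1425): rpm ← 7234 -1425 = 5809
set_airspeed(72.04): V ← 72.04 m/s
final state: V = 72.04 m/s, rpm = 5809 → n = rpm/60 = 96.816667 rev/s
target J* = 0.5646; solve J* = V/(n·D) for n: n = V/(J*·D) = 72.04/(0.5646 × 0.92) = 138.689954 rev/s
rpm = 60·n = 8321.397219

rpm = 8321.40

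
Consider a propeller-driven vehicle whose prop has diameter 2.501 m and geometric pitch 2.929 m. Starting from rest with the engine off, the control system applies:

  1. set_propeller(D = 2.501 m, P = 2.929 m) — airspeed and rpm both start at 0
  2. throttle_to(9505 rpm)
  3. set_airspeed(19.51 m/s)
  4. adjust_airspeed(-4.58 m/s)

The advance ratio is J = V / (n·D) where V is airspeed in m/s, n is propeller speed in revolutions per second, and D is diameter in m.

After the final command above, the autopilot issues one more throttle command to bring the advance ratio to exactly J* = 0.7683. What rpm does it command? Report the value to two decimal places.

set_propeller: D = 2.501 m, P = 2.929 m (p = P/D = 1.171132); state ← (V=0, rpm=0)
throttle_to(9505): rpm ← 9505
set_airspeed(19.51): V ← 19.51 m/s
adjust_airspeed(-4.58): V ← 19.51 -4.58 = 14.93 m/s
final state: V = 14.93 m/s, rpm = 9505 → n = rpm/60 = 158.416667 rev/s
target J* = 0.7683; solve J* = V/(n·D) for n: n = V/(J*·D) = 14.93/(0.7683 × 2.501) = 7.769897 rev/s
rpm = 60·n = 466.193843

rpm = 466.19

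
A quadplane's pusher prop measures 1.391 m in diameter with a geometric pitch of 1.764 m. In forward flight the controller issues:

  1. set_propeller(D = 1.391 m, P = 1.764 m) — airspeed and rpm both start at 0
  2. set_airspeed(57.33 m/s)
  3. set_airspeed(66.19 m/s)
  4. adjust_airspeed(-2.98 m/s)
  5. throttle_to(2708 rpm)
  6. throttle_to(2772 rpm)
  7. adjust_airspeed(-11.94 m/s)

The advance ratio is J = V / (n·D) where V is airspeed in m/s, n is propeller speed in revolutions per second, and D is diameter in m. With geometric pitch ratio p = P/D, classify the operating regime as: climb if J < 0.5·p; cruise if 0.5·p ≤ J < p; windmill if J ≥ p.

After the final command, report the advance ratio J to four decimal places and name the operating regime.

J = 0.7978, regime = cruise

set_propeller: D = 1.391 m, P = 1.764 m (p = P/D = 1.268152); state ← (V=0, rpm=0)
set_airspeed(57.33): V ← 57.33 m/s
set_airspeed(66.19): V ← 66.19 m/s
adjust_airspeed(-2.98): V ← 66.19 -2.98 = 63.21 m/s
throttle_to(2708): rpm ← 2708
throttle_to(2772): rpm ← 2772
adjust_airspeed(-11.94): V ← 63.21 -11.94 = 51.27 m/s
final state: V = 51.27 m/s, rpm = 2772 → n = rpm/60 = 46.200000 rev/s
J = V / (n·D) = 51.27 / (46.200000 × 1.391) = 0.797800
regime bands: climb J<0.6341 | cruise [0.6341, 1.2682) | windmill J≥1.2682
J = 0.7978 → cruise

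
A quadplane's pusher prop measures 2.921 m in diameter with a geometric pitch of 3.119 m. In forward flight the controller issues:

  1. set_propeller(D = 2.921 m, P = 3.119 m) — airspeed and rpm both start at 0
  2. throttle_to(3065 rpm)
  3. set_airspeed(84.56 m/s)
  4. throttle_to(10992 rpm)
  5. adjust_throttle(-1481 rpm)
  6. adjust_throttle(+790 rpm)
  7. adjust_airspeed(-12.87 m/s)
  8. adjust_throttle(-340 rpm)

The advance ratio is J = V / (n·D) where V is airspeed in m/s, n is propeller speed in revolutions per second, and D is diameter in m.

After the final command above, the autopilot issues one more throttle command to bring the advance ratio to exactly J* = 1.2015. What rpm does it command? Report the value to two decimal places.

rpm = 1225.62

set_propeller: D = 2.921 m, P = 3.119 m (p = P/D = 1.067785); state ← (V=0, rpm=0)
throttle_to(3065): rpm ← 3065
set_airspeed(84.56): V ← 84.56 m/s
throttle_to(10992): rpm ← 10992
adjust_throttle(-1481): rpm ← 10992 -1481 = 9511
adjust_throttle(+790): rpm ← 9511 +790 = 10301
adjust_airspeed(-12.87): V ← 84.56 -12.87 = 71.69 m/s
adjust_throttle(-340): rpm ← 10301 -340 = 9961
final state: V = 71.69 m/s, rpm = 9961 → n = rpm/60 = 166.016667 rev/s
target J* = 1.2015; solve J* = V/(n·D) for n: n = V/(J*·D) = 71.69/(1.2015 × 2.921) = 20.426937 rev/s
rpm = 60·n = 1225.616217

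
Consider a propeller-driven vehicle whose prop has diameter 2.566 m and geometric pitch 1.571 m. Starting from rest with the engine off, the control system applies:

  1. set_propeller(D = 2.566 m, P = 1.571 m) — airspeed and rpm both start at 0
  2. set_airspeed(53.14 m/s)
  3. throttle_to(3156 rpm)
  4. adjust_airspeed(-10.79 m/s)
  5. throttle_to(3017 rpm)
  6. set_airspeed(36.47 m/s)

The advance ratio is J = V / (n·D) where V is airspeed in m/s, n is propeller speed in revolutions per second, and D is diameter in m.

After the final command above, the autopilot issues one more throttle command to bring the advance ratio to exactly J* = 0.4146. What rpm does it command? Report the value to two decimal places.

rpm = 2056.84

set_propeller: D = 2.566 m, P = 1.571 m (p = P/D = 0.612237); state ← (V=0, rpm=0)
set_airspeed(53.14): V ← 53.14 m/s
throttle_to(3156): rpm ← 3156
adjust_airspeed(-10.79): V ← 53.14 -10.79 = 42.35 m/s
throttle_to(3017): rpm ← 3017
set_airspeed(36.47): V ← 36.47 m/s
final state: V = 36.47 m/s, rpm = 3017 → n = rpm/60 = 50.283333 rev/s
target J* = 0.4146; solve J* = V/(n·D) for n: n = V/(J*·D) = 36.47/(0.4146 × 2.566) = 34.280710 rev/s
rpm = 60·n = 2056.842625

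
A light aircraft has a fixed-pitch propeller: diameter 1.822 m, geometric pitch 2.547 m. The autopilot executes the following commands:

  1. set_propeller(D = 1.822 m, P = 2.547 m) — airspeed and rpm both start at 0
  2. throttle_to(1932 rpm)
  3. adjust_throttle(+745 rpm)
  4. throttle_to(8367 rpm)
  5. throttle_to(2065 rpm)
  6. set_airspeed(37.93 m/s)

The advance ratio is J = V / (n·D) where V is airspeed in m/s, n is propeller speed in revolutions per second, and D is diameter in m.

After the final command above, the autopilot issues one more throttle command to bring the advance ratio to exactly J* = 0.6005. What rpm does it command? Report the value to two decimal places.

set_propeller: D = 1.822 m, P = 2.547 m (p = P/D = 1.397914); state ← (V=0, rpm=0)
throttle_to(1932): rpm ← 1932
adjust_throttle(+745): rpm ← 1932 +745 = 2677
throttle_to(8367): rpm ← 8367
throttle_to(2065): rpm ← 2065
set_airspeed(37.93): V ← 37.93 m/s
final state: V = 37.93 m/s, rpm = 2065 → n = rpm/60 = 34.416667 rev/s
target J* = 0.6005; solve J* = V/(n·D) for n: n = V/(J*·D) = 37.93/(0.6005 × 1.822) = 34.667415 rev/s
rpm = 60·n = 2080.044895

rpm = 2080.04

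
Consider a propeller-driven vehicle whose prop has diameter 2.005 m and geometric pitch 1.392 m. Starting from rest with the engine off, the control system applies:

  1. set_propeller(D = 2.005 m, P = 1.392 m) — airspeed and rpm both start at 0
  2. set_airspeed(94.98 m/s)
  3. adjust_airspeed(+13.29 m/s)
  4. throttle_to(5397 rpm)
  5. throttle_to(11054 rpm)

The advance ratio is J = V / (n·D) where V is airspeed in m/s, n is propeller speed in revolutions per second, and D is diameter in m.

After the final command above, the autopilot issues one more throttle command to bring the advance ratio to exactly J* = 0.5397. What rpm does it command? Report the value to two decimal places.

set_propeller: D = 2.005 m, P = 1.392 m (p = P/D = 0.694264); state ← (V=0, rpm=0)
set_airspeed(94.98): V ← 94.98 m/s
adjust_airspeed(+13.29): V ← 94.98 +13.29 = 108.27 m/s
throttle_to(5397): rpm ← 5397
throttle_to(11054): rpm ← 11054
final state: V = 108.27 m/s, rpm = 11054 → n = rpm/60 = 184.233333 rev/s
target J* = 0.5397; solve J* = V/(n·D) for n: n = V/(J*·D) = 108.27/(0.5397 × 2.005) = 100.055586 rev/s
rpm = 60·n = 6003.335186

rpm = 6003.34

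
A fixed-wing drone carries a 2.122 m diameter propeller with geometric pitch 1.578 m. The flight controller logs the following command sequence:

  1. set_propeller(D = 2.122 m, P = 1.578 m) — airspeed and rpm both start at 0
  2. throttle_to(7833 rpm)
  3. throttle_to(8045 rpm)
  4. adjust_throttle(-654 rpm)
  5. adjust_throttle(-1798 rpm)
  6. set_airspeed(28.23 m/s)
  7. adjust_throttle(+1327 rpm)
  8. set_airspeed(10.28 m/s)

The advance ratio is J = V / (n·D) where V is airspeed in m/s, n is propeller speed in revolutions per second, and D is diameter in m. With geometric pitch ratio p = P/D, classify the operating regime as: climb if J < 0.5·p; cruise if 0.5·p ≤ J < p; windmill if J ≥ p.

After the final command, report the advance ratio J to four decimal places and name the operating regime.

set_propeller: D = 2.122 m, P = 1.578 m (p = P/D = 0.743638); state ← (V=0, rpm=0)
throttle_to(7833): rpm ← 7833
throttle_to(8045): rpm ← 8045
adjust_throttle(-654): rpm ← 8045 -654 = 7391
adjust_throttle(-1798): rpm ← 7391 -1798 = 5593
set_airspeed(28.23): V ← 28.23 m/s
adjust_throttle(+1327): rpm ← 5593 +1327 = 6920
set_airspeed(10.28): V ← 10.28 m/s
final state: V = 10.28 m/s, rpm = 6920 → n = rpm/60 = 115.333333 rev/s
J = V / (n·D) = 10.28 / (115.333333 × 2.122) = 0.042004
regime bands: climb J<0.3718 | cruise [0.3718, 0.7436) | windmill J≥0.7436
J = 0.0420 → climb

J = 0.0420, regime = climb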